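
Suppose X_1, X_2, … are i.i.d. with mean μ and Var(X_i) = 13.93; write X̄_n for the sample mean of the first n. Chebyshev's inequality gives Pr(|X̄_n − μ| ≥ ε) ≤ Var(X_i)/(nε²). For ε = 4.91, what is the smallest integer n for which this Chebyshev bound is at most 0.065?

Require 13.93/(n·4.91²) ≤ 0.065, i.e. n ≥ 13.93/(0.065·4.91²) = 8.889.
The smallest integer n is 9.

9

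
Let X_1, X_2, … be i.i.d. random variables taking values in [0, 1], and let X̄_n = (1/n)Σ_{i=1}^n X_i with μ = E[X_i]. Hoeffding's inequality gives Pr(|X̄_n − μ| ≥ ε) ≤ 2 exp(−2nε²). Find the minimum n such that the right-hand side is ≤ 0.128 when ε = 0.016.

Require 2·exp(−2nε²) ≤ 0.128, i.e. 2nε² ≥ ln(2/0.128) = 2.748872.
So n ≥ 2.748872 / (2·0.016²) = 5368.891.
The smallest integer n is 5369.

5369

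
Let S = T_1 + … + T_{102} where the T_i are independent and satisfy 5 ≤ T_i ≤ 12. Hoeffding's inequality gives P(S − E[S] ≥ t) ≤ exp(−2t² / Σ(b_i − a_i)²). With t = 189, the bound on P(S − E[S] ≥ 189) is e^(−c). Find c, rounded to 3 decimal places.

14.294

Σ(b_i − a_i)² = 102·(7)² = 4998.
c = 2t²/4998 = 2·189²/4998 = 14.2941.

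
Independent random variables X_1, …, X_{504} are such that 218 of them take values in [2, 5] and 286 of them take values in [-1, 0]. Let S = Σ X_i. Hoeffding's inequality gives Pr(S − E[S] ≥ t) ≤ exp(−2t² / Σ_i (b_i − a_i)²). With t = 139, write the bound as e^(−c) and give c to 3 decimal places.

Σ(b_i − a_i)² = 218·3² + 286·1² = 2248.
c = 2t² / 2248 = 2·139² / 2248 = 17.1895.

17.190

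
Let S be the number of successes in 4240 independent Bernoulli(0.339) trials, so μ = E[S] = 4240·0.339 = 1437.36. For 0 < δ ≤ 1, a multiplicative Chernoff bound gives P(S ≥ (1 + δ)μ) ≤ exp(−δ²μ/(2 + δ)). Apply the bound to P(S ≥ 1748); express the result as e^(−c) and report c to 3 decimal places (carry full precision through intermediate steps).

30.294

Write 1748 = (1 + δ)μ, so δ = 1748/1437.36 − 1 = 0.2161184…
Then the exponent is δ²μ/(2 + δ) = (1748 − μ)² / (μ·(2 + δ)) = 30.293973.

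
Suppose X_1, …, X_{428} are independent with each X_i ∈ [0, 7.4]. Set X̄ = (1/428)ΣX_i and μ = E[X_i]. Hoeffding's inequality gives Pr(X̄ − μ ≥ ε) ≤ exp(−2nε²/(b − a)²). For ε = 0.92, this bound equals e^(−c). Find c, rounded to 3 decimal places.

13.231

c = 2nε²/(b − a)² = 2·428·0.92² / 7.4² = 13.2308.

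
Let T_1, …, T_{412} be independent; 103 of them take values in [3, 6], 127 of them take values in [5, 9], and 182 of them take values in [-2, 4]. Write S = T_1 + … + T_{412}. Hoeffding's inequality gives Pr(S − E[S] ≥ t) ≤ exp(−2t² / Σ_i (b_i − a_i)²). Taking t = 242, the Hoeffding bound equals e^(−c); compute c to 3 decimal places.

Σ(b_i − a_i)² = 103·3² + 127·4² + 182·6² = 9511.
c = 2t² / 9511 = 2·242² / 9511 = 12.3150.

12.315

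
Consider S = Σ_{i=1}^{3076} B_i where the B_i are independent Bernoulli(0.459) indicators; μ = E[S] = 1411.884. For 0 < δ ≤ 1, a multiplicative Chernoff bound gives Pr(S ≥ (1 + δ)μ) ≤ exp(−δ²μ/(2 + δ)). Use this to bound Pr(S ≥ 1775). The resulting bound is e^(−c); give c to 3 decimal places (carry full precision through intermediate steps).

Write 1775 = (1 + δ)μ, so δ = 1775/1411.884 − 1 = 0.2571854…
Then the exponent is δ²μ/(2 + δ) = (1775 − μ)² / (μ·(2 + δ)) = 41.373715.

41.374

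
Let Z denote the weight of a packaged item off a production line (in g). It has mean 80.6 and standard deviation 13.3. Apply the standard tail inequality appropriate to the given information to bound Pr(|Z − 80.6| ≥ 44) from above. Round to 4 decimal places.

Mean and variance are known, so Chebyshev's inequality applies.
Chebyshev: Pr(|Z − μ| ≥ t) ≤ Var(Z)/t².
Var(Z) = σ² = 13.3² = 176.89.
Bound = 176.89 / 1936 = 0.0914.

0.0914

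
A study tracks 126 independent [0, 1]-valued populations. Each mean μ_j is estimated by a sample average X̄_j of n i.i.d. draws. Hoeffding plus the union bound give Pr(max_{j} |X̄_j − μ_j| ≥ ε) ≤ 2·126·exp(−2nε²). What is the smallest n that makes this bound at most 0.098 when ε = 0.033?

3606

Need 2·126·exp(−2nε²) ≤ 0.098, i.e. exp(−2nε²) ≤ 0.098/252.
So 2nε² ≥ ln(252/0.098) = 7.852217.
Hence n ≥ 7.852217/(2·0.033²) = 3605.242.
The smallest integer n is 3606.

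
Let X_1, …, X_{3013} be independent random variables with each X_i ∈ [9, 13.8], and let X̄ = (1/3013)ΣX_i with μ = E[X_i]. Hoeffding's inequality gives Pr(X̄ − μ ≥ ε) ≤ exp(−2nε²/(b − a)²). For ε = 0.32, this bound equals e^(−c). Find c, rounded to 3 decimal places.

26.782

c = 2nε²/(b − a)² = 2·3013·0.32² / 4.8² = 26.7822.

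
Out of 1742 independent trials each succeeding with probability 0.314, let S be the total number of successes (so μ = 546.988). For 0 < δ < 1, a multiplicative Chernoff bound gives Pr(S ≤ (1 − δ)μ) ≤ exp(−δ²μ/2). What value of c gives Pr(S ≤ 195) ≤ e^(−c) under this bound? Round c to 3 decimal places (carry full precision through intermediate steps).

Write 195 = (1 − δ)μ, so δ = 1 − 195/546.988 = 0.6435022…
Then the exponent is δ²μ/2 = (μ − 195)²/(2μ) = 113.252532.

113.253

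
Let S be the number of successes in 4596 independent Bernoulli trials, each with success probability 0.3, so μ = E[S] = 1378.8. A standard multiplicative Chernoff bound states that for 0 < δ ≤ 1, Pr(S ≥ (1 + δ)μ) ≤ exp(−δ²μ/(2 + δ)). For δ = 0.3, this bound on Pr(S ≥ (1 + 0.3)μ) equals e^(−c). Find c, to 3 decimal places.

53.953

c = δ²μ/(2 + δ) = 0.3²·1378.8/(2 + 0.3) = 53.9530.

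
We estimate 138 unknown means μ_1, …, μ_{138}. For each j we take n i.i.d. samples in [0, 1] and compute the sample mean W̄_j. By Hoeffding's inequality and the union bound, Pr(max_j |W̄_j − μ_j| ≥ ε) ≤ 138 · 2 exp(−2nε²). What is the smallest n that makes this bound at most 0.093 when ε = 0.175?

Need 2·138·exp(−2nε²) ≤ 0.093, i.e. exp(−2nε²) ≤ 0.093/276.
So 2nε² ≥ ln(276/0.093) = 7.995557.
Hence n ≥ 7.995557/(2·0.175²) = 130.540.
The smallest integer n is 131.

131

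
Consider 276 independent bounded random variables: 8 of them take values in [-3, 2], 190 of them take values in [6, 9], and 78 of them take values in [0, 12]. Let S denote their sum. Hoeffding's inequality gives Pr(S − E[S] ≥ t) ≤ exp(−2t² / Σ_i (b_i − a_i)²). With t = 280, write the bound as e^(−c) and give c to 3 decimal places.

11.931

Σ(b_i − a_i)² = 8·5² + 190·3² + 78·12² = 13142.
c = 2t² / 13142 = 2·280² / 13142 = 11.9312.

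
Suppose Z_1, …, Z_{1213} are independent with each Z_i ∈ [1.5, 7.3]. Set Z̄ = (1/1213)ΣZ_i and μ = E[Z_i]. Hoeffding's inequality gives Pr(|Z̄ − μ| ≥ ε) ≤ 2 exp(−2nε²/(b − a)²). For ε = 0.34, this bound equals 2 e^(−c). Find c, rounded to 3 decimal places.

8.337

c = 2nε²/(b − a)² = 2·1213·0.34² / 5.8² = 8.3367.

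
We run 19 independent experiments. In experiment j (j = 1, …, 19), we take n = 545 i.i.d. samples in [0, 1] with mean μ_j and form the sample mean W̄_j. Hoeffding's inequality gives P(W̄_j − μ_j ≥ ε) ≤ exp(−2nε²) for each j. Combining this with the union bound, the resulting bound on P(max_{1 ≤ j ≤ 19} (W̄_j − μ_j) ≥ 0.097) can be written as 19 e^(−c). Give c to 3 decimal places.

Union bound over the 19 events: P(max_{1 ≤ j ≤ 19} (W̄_j − μ_j) ≥ 0.097) ≤ 19·exp(−2nε²) = 19 exp(−2·545·0.097²).
So c = 2·545·0.097² = 10.2558.

10.256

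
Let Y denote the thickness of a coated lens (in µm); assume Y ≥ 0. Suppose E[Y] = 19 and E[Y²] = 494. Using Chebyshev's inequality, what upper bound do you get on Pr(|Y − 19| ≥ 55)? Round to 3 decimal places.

0.044

Var(Y) = E[Y²] − (E[Y])² = 494 − 361 = 133.
Chebyshev's inequality: Pr(|Y − μ| ≥ t) ≤ Var(Y)/t² = 133/3025 = 0.0440.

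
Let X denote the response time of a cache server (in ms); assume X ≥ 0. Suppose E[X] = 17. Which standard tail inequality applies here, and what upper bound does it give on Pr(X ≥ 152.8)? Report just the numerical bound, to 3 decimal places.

0.111

Only the mean of a non-negative variable is known, so Markov's inequality is the applicable tail bound.
Markov's inequality: for a non-negative random variable, Pr(X ≥ a) ≤ E[X]/a.
Here E[X] = 17 and a = 152.8, so the bound is 17/152.8 = 0.1113.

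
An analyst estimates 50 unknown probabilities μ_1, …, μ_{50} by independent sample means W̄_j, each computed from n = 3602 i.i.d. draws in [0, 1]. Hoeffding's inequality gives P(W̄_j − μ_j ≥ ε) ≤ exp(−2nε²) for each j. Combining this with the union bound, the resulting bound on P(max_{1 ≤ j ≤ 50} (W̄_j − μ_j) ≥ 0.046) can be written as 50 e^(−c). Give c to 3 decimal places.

Union bound over the 50 events: P(max_{1 ≤ j ≤ 50} (W̄_j − μ_j) ≥ 0.046) ≤ 50·exp(−2nε²) = 50 exp(−2·3602·0.046²).
So c = 2·3602·0.046² = 15.2437.

15.244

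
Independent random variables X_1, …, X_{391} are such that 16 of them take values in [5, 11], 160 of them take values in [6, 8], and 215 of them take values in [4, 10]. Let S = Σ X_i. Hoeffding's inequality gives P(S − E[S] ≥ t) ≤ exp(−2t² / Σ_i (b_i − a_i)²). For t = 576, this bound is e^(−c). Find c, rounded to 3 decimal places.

74.090

Σ(b_i − a_i)² = 16·6² + 160·2² + 215·6² = 8956.
c = 2t² / 8956 = 2·576² / 8956 = 74.0902.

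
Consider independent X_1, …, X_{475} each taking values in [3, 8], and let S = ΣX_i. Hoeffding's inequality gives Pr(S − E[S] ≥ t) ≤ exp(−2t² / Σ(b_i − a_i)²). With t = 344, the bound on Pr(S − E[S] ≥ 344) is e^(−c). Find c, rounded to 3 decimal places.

19.930

Σ(b_i − a_i)² = 475·(5)² = 11875.
c = 2t²/11875 = 2·344²/11875 = 19.9303.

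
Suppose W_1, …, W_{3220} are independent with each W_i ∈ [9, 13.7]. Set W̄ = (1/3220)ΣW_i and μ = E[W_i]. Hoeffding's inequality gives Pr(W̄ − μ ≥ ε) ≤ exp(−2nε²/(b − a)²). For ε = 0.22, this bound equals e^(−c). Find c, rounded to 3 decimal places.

14.110

c = 2nε²/(b − a)² = 2·3220·0.22² / 4.7² = 14.1103.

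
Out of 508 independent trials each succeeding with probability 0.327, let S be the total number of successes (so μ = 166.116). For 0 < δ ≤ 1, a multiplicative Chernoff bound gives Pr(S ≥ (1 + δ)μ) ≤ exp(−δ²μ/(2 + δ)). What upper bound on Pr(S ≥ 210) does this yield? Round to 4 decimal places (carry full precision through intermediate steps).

Write 210 = (1 + δ)μ, so δ = 210/166.116 − 1 = 0.2641768…
Then the exponent is δ²μ/(2 + δ) = (210 − μ)² / (μ·(2 + δ)) = 5.120243.
Bound = exp(−5.120243) = 0.00597.

0.0060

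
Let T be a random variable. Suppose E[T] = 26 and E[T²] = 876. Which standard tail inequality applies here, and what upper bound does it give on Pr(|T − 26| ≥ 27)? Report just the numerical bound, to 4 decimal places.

The first two moments determine the variance, so Chebyshev's inequality is the sharpest standard bound available.
Var(T) = E[T²] − (E[T])² = 876 − 676 = 200.
Chebyshev's inequality: Pr(|T − μ| ≥ t) ≤ Var(T)/t² = 200/729 = 0.2743.

0.2743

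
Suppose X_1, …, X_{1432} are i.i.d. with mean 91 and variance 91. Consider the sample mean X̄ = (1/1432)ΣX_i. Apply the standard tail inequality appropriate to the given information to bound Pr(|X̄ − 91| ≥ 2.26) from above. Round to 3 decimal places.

0.012

With mean and variance of each term known, Chebyshev's inequality bounds the deviation of the sum (or sample mean).
Var(X̄) = Var(X_i)/n = 91/1432 = 0.063547.
Chebyshev: Pr(|X̄ − 91| ≥ 2.26) ≤ Var(X̄)/(2.26)² = 91/(1432·2.26²) = 0.0124.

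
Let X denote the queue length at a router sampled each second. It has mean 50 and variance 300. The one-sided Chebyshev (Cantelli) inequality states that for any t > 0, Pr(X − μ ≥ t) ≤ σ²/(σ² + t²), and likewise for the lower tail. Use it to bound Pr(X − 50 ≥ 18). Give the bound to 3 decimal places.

0.481

Here σ² = 300 and t = 18, so σ² + t² = 624.
Cantelli's bound: 300/624 = 0.4808.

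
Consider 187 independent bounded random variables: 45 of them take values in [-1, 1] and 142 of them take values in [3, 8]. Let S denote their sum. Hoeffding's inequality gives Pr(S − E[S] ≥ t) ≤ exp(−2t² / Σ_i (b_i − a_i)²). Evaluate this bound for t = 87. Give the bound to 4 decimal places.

Σ(b_i − a_i)² = 45·2² + 142·5² = 3730.
Exponent = 2·87² / 3730 = 4.05845.
Bound = exp(−4.05845) = 0.01728.

0.0173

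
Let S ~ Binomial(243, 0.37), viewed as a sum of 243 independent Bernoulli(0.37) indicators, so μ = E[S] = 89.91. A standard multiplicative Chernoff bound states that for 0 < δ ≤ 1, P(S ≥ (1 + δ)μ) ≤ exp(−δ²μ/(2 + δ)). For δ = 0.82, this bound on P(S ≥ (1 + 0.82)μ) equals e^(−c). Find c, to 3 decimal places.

c = δ²μ/(2 + δ) = 0.82²·89.91/(2 + 0.82) = 21.4381.

21.438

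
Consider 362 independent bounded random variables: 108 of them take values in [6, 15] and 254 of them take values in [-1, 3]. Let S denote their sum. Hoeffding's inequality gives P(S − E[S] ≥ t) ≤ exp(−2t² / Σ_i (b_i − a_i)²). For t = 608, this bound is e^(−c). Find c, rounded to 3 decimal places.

Σ(b_i − a_i)² = 108·9² + 254·4² = 12812.
c = 2t² / 12812 = 2·608² / 12812 = 57.7059.

57.706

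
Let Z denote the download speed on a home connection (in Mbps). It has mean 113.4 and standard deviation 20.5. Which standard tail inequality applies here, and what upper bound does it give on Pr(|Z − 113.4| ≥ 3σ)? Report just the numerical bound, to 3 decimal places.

Mean and variance are known, so Chebyshev's inequality applies.
Chebyshev: Pr(|Z − μ| ≥ t) ≤ Var(Z)/t².
Var(Z) = σ² = 20.5² = 420.25.
t = 3·20.5 = 61.5.
Bound = 420.25 / 3782.25 = 0.1111.

0.111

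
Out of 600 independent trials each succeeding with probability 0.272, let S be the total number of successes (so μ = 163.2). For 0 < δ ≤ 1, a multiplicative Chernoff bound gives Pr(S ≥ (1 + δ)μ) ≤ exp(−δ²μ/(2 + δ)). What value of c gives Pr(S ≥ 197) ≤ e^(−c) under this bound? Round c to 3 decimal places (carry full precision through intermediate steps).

3.172

Write 197 = (1 + δ)μ, so δ = 197/163.2 − 1 = 0.2071078…
Then the exponent is δ²μ/(2 + δ) = (197 − μ)² / (μ·(2 + δ)) = 3.171682.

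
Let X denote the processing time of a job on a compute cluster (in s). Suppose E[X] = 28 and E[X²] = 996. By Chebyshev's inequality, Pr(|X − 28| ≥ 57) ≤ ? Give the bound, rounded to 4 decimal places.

Var(X) = E[X²] − (E[X])² = 996 − 784 = 212.
Chebyshev's inequality: Pr(|X − μ| ≥ t) ≤ Var(X)/t² = 212/3249 = 0.0653.

0.0653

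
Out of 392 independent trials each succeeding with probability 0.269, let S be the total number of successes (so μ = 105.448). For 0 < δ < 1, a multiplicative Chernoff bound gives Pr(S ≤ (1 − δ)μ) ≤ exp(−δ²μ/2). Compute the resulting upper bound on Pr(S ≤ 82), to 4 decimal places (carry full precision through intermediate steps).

0.0738

Write 82 = (1 − δ)μ, so δ = 1 − 82/105.448 = 0.2223655…
Then the exponent is δ²μ/2 = (μ − 82)²/(2μ) = 2.607013.
Bound = exp(−2.607013) = 0.07375.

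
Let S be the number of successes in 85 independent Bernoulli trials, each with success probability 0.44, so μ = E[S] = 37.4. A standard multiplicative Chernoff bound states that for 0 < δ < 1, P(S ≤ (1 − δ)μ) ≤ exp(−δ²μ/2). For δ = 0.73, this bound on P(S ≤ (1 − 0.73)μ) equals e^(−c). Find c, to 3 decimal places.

c = δ²μ/2 = 0.73²·37.4/2 = 9.9652.

9.965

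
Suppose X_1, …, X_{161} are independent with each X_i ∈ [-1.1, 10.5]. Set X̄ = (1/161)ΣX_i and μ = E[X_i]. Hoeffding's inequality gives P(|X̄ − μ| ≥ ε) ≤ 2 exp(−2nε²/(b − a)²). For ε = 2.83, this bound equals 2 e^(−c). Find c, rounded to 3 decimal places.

19.165

c = 2nε²/(b − a)² = 2·161·2.83² / 11.6² = 19.1652.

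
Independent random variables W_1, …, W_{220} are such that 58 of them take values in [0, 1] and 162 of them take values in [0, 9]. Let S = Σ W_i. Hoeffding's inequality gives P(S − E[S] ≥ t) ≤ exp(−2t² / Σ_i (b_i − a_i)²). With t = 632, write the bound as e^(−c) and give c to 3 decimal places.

60.611

Σ(b_i − a_i)² = 58·1² + 162·9² = 13180.
c = 2t² / 13180 = 2·632² / 13180 = 60.6106.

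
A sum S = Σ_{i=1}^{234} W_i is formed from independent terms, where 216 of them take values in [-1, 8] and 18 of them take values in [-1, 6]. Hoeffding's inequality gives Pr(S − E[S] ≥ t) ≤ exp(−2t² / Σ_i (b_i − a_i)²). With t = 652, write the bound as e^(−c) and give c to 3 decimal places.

Σ(b_i − a_i)² = 216·9² + 18·7² = 18378.
c = 2t² / 18378 = 2·652² / 18378 = 46.2623.

46.262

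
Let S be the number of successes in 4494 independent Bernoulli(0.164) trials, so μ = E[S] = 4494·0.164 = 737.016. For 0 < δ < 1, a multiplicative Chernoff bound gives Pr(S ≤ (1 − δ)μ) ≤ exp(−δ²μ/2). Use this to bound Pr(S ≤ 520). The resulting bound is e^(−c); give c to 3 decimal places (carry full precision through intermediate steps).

Write 520 = (1 − δ)μ, so δ = 1 − 520/737.016 = 0.2944522…
Then the exponent is δ²μ/2 = (μ − 520)²/(2μ) = 31.950422.

31.950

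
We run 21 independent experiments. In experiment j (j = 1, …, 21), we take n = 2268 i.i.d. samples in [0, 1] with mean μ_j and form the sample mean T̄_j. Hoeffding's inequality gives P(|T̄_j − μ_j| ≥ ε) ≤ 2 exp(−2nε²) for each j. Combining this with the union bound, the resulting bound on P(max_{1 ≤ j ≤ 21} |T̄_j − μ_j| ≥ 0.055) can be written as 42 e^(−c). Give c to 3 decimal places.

13.721

Union bound over the 21 events: P(max_{1 ≤ j ≤ 21} |T̄_j − μ_j| ≥ 0.055) ≤ 21·2·exp(−2nε²) = 42 exp(−2·2268·0.055²).
So c = 2·2268·0.055² = 13.7214.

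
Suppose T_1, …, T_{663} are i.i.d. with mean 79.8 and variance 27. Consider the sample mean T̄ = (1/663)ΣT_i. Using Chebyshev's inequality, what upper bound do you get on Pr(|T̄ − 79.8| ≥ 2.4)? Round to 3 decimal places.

0.007

Var(T̄) = Var(T_i)/n = 27/663 = 0.040724.
Chebyshev: Pr(|T̄ − 79.8| ≥ 2.4) ≤ Var(T̄)/(2.4)² = 27/(663·2.4²) = 0.0071.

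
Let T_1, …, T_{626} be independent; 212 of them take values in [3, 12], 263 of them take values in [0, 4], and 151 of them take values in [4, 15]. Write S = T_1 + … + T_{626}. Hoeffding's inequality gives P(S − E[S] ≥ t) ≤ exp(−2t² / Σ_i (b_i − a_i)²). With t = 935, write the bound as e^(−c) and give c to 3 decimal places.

44.096

Σ(b_i − a_i)² = 212·9² + 263·4² + 151·11² = 39651.
c = 2t² / 39651 = 2·935² / 39651 = 44.0960.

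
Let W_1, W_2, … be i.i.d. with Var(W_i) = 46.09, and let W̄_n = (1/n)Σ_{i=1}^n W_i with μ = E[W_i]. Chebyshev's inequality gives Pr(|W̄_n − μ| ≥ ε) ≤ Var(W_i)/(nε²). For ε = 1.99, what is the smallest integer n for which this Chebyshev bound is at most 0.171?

69

Require 46.09/(n·1.99²) ≤ 0.171, i.e. n ≥ 46.09/(0.171·1.99²) = 68.062.
The smallest integer n is 69.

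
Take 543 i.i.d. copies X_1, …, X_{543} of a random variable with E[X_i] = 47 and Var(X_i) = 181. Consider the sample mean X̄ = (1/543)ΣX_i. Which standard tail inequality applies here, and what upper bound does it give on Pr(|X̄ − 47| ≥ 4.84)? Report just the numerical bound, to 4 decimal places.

With mean and variance of each term known, Chebyshev's inequality bounds the deviation of the sum (or sample mean).
Var(X̄) = Var(X_i)/n = 181/543 = 0.33333.
Chebyshev: Pr(|X̄ − 47| ≥ 4.84) ≤ Var(X̄)/(4.84)² = 181/(543·4.84²) = 0.0142.

0.0142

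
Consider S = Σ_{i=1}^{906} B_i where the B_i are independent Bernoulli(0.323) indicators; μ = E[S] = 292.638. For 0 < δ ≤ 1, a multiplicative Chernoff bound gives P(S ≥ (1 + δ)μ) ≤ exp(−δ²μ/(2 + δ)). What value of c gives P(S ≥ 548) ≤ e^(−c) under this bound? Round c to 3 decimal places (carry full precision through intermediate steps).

77.572

Write 548 = (1 + δ)μ, so δ = 548/292.638 − 1 = 0.8726208…
Then the exponent is δ²μ/(2 + δ) = (548 − μ)² / (μ·(2 + δ)) = 77.571738.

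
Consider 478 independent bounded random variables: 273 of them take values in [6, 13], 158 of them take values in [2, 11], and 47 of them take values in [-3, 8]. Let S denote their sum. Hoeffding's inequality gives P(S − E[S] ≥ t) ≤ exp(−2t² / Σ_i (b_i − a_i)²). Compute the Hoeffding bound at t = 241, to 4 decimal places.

Σ(b_i − a_i)² = 273·7² + 158·9² + 47·11² = 31862.
Exponent = 2·241² / 31862 = 3.64578.
Bound = exp(−3.64578) = 0.02610.

0.0261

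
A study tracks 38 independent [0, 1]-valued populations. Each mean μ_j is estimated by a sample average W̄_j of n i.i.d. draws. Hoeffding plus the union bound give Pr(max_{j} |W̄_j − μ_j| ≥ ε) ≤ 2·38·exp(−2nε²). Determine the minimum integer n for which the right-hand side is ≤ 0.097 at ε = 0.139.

Need 2·38·exp(−2nε²) ≤ 0.097, i.e. exp(−2nε²) ≤ 0.097/76.
So 2nε² ≥ ln(76/0.097) = 6.663778.
Hence n ≥ 6.663778/(2·0.139²) = 172.449.
The smallest integer n is 173.

173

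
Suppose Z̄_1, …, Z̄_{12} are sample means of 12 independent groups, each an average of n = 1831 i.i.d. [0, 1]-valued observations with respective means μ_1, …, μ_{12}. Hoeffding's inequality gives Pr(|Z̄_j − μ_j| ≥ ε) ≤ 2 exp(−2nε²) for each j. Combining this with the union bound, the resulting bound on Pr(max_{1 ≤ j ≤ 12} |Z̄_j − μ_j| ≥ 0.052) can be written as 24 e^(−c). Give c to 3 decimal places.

Union bound over the 12 events: Pr(max_{1 ≤ j ≤ 12} |Z̄_j − μ_j| ≥ 0.052) ≤ 12·2·exp(−2nε²) = 24 exp(−2·1831·0.052²).
So c = 2·1831·0.052² = 9.9020.

9.902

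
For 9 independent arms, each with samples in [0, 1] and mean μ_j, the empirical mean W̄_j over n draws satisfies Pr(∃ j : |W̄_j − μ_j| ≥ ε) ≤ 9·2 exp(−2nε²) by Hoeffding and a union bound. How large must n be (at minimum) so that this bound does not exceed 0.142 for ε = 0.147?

Need 2·9·exp(−2nε²) ≤ 0.142, i.e. exp(−2nε²) ≤ 0.142/18.
So 2nε² ≥ ln(18/0.142) = 4.842300.
Hence n ≥ 4.842300/(2·0.147²) = 112.044.
The smallest integer n is 113.

113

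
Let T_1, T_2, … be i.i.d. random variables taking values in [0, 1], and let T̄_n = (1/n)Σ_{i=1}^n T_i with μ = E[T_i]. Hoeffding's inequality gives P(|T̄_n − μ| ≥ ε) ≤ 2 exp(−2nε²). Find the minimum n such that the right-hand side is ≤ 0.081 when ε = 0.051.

617

Require 2·exp(−2nε²) ≤ 0.081, i.e. 2nε² ≥ ln(2/0.081) = 3.206453.
So n ≥ 3.206453 / (2·0.051²) = 616.389.
The smallest integer n is 617.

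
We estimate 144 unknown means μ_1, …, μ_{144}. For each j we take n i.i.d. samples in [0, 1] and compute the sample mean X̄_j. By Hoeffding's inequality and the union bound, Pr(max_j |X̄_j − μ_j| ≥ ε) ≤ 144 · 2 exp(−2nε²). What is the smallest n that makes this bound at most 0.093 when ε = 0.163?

Need 2·144·exp(−2nε²) ≤ 0.093, i.e. exp(−2nε²) ≤ 0.093/288.
So 2nε² ≥ ln(288/0.093) = 8.038116.
Hence n ≥ 8.038116/(2·0.163²) = 151.269.
The smallest integer n is 152.

152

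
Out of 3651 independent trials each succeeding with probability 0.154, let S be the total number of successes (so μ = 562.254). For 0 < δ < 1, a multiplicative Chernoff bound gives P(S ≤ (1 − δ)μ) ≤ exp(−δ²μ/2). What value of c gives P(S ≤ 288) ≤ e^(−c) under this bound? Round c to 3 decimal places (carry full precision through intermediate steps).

Write 288 = (1 − δ)μ, so δ = 1 − 288/562.254 = 0.487776…
Then the exponent is δ²μ/2 = (μ − 288)²/(2μ) = 66.887258.

66.887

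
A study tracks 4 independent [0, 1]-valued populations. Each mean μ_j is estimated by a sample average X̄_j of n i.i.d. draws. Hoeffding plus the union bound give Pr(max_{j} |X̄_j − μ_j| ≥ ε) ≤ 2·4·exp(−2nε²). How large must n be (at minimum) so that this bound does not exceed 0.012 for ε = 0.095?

361

Need 2·4·exp(−2nε²) ≤ 0.012, i.e. exp(−2nε²) ≤ 0.012/8.
So 2nε² ≥ ln(8/0.012) = 6.502290.
Hence n ≥ 6.502290/(2·0.095²) = 360.238.
The smallest integer n is 361.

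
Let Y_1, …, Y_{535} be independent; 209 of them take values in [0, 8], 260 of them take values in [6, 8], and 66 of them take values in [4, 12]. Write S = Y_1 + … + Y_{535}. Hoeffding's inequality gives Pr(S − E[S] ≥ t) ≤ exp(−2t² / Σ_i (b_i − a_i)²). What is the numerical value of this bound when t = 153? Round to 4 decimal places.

Σ(b_i − a_i)² = 209·8² + 260·2² + 66·8² = 18640.
Exponent = 2·153² / 18640 = 2.51170.
Bound = exp(−2.51170) = 0.08113.

0.0811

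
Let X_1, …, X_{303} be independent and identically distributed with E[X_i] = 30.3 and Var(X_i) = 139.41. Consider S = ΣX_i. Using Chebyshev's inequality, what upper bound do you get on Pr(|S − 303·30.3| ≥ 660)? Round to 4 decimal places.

Var(S) = n·Var(X_i) = 303·139.41 = 42241.23.
Chebyshev: Pr(|S − 303·30.3| ≥ 660) ≤ Var(S)/660² = 42241.23/435600 = 0.0970.

0.0970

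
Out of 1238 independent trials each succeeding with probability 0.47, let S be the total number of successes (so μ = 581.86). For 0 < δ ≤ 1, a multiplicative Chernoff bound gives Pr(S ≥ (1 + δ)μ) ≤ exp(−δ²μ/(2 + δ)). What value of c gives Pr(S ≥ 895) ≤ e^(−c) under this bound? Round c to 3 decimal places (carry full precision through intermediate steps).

66.395

Write 895 = (1 + δ)μ, so δ = 895/581.86 − 1 = 0.5381707…
Then the exponent is δ²μ/(2 + δ) = (895 − μ)² / (μ·(2 + δ)) = 66.395366.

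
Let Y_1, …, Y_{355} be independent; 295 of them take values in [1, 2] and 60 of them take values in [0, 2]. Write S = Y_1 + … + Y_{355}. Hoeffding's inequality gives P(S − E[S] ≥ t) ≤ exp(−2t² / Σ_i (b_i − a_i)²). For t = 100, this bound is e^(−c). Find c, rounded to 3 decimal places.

37.383

Σ(b_i − a_i)² = 295·1² + 60·2² = 535.
c = 2t² / 535 = 2·100² / 535 = 37.3832.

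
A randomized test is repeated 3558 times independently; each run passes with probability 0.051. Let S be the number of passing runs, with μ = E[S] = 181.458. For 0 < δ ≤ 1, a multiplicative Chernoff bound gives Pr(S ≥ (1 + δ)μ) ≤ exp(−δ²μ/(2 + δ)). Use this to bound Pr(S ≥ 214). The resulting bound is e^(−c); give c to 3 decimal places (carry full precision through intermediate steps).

2.678

Write 214 = (1 + δ)μ, so δ = 214/181.458 − 1 = 0.1793363…
Then the exponent is δ²μ/(2 + δ) = (214 − μ)² / (μ·(2 + δ)) = 2.677862.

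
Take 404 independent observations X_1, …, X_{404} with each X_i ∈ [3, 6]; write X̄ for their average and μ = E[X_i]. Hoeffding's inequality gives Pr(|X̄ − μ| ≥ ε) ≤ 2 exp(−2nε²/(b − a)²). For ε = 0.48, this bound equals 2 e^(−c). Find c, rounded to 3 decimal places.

20.685

c = 2nε²/(b − a)² = 2·404·0.48² / 3² = 20.6848.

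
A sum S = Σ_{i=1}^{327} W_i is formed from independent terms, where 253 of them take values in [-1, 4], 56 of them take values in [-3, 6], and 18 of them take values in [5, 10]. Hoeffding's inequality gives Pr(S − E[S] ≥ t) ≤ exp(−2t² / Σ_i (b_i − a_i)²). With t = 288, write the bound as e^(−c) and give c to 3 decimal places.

14.666

Σ(b_i − a_i)² = 253·5² + 56·9² + 18·5² = 11311.
c = 2t² / 11311 = 2·288² / 11311 = 14.6661.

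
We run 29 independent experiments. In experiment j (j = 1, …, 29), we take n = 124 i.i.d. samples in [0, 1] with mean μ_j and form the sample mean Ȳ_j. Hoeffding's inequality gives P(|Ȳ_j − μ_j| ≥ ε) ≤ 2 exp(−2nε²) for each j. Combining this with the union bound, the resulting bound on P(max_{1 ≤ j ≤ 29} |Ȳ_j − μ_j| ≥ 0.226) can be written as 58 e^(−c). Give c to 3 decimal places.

12.667

Union bound over the 29 events: P(max_{1 ≤ j ≤ 29} |Ȳ_j − μ_j| ≥ 0.226) ≤ 29·2·exp(−2nε²) = 58 exp(−2·124·0.226²).
So c = 2·124·0.226² = 12.6668.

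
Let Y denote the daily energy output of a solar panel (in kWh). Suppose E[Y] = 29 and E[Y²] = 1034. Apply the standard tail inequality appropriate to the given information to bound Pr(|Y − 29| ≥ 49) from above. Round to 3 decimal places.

0.080

The first two moments determine the variance, so Chebyshev's inequality is the sharpest standard bound available.
Var(Y) = E[Y²] − (E[Y])² = 1034 − 841 = 193.
Chebyshev's inequality: Pr(|Y − μ| ≥ t) ≤ Var(Y)/t² = 193/2401 = 0.0804.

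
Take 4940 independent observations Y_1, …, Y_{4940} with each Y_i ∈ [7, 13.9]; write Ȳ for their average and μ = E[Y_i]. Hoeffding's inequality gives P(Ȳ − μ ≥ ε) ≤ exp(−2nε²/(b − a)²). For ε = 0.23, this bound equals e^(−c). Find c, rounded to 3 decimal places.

10.978

c = 2nε²/(b − a)² = 2·4940·0.23² / 6.9² = 10.9778.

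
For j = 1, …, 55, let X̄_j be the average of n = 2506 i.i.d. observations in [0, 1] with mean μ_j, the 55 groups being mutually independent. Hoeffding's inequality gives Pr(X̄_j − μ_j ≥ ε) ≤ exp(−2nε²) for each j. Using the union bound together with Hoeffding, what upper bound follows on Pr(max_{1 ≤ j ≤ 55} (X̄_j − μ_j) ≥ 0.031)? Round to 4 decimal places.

0.4452

Per-experiment Hoeffding bound: exp(−2·2506·0.031²) = exp(−4.81653) = 0.0080948.
Union bound over 55 events: 55·0.0080948 = 0.44521.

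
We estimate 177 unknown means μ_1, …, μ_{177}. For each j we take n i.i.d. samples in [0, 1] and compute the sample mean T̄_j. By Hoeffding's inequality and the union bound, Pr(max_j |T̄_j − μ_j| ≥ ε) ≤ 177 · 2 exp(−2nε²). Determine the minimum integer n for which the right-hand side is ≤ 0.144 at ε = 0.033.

3585

Need 2·177·exp(−2nε²) ≤ 0.144, i.e. exp(−2nε²) ≤ 0.144/354.
So 2nε² ≥ ln(354/0.144) = 7.807239.
Hence n ≥ 7.807239/(2·0.033²) = 3584.591.
The smallest integer n is 3585.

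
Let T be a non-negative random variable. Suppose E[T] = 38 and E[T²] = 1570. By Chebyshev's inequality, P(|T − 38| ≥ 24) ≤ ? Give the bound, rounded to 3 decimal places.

0.219

Var(T) = E[T²] − (E[T])² = 1570 − 1444 = 126.
Chebyshev's inequality: P(|T − μ| ≥ t) ≤ Var(T)/t² = 126/576 = 0.2188.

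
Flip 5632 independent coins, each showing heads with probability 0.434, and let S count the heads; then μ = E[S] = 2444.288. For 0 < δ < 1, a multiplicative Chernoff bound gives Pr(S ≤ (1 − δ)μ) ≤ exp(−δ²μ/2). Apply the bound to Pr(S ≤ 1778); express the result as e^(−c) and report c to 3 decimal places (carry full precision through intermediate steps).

Write 1778 = (1 − δ)μ, so δ = 1 − 1778/2444.288 = 0.2725898…
Then the exponent is δ²μ/2 = (μ − 1778)²/(2μ) = 90.811659.

90.812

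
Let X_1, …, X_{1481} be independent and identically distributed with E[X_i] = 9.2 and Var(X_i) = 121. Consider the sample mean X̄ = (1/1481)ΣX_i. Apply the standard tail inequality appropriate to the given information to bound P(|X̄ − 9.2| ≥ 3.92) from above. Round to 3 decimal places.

0.005

With mean and variance of each term known, Chebyshev's inequality bounds the deviation of the sum (or sample mean).
Var(X̄) = Var(X_i)/n = 121/1481 = 0.081702.
Chebyshev: P(|X̄ − 9.2| ≥ 3.92) ≤ Var(X̄)/(3.92)² = 121/(1481·3.92²) = 0.0053.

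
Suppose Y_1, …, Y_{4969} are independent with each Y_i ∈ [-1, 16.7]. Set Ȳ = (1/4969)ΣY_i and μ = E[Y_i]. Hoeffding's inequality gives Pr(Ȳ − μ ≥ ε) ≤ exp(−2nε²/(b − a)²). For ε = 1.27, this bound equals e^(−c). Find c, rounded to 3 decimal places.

51.163

c = 2nε²/(b − a)² = 2·4969·1.27² / 17.7² = 51.1635.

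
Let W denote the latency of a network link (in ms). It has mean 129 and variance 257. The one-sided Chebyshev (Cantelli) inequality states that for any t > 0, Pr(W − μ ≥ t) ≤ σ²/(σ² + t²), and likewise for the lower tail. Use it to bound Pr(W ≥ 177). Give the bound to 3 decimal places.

0.100

Here σ² = 257 and t = 48, so σ² + t² = 2561.
Cantelli's bound: 257/2561 = 0.1004.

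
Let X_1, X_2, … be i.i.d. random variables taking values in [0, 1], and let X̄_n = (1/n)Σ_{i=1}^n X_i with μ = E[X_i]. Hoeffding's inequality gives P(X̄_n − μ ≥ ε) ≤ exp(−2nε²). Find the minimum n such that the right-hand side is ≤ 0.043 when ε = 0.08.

246

Require exp(−2nε²) ≤ 0.043, i.e. 2nε² ≥ ln(1/0.043) = 3.146555.
So n ≥ 3.146555 / (2·0.08²) = 245.825.
The smallest integer n is 246.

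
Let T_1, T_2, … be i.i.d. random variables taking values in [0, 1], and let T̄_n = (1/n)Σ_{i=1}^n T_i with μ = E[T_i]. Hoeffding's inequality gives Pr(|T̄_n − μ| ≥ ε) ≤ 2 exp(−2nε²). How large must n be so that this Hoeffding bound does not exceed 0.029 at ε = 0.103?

Require 2·exp(−2nε²) ≤ 0.029, i.e. 2nε² ≥ ln(2/0.029) = 4.233607.
So n ≥ 4.233607 / (2·0.103²) = 199.529.
The smallest integer n is 200.

200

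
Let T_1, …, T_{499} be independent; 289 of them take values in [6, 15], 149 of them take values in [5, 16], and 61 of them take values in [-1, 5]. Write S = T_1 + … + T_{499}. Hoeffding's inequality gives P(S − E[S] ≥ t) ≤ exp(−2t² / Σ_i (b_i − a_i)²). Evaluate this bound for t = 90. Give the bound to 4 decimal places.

Σ(b_i − a_i)² = 289·9² + 149·11² + 61·6² = 43634.
Exponent = 2·90² / 43634 = 0.37127.
Bound = exp(−0.37127) = 0.68986.

0.6899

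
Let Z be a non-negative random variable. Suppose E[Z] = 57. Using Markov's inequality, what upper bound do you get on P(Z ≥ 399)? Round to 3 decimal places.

Markov's inequality: for a non-negative random variable, P(Z ≥ a) ≤ E[Z]/a.
Here E[Z] = 57 and a = 399, so the bound is 57/399 = 0.1429.

0.143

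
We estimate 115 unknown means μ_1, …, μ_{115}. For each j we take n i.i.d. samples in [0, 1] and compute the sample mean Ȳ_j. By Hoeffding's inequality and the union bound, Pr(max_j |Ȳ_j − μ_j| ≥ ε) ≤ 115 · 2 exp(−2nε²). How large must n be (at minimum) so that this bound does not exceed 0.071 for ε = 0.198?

Need 2·115·exp(−2nε²) ≤ 0.071, i.e. exp(−2nε²) ≤ 0.071/230.
So 2nε² ≥ ln(230/0.071) = 8.083155.
Hence n ≥ 8.083155/(2·0.198²) = 103.091.
The smallest integer n is 104.

104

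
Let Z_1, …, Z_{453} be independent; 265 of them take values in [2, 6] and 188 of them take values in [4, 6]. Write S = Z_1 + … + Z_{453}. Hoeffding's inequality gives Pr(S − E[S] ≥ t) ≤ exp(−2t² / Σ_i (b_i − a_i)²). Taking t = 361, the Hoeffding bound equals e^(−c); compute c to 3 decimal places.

Σ(b_i − a_i)² = 265·4² + 188·2² = 4992.
c = 2t² / 4992 = 2·361² / 4992 = 52.2119.

52.212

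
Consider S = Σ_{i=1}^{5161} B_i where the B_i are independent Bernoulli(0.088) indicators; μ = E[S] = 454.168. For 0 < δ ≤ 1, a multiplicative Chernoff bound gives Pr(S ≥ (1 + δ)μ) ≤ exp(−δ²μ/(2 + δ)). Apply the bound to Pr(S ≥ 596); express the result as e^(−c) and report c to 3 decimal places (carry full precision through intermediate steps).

19.155

Write 596 = (1 + δ)μ, so δ = 596/454.168 − 1 = 0.3122897…
Then the exponent is δ²μ/(2 + δ) = (596 − μ)² / (μ·(2 + δ)) = 19.155332.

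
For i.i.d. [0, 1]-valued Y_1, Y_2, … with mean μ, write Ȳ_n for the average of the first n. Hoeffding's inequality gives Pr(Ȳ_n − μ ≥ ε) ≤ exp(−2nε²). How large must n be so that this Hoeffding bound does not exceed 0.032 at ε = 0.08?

269

Require exp(−2nε²) ≤ 0.032, i.e. 2nε² ≥ ln(1/0.032) = 3.442019.
So n ≥ 3.442019 / (2·0.08²) = 268.908.
The smallest integer n is 269.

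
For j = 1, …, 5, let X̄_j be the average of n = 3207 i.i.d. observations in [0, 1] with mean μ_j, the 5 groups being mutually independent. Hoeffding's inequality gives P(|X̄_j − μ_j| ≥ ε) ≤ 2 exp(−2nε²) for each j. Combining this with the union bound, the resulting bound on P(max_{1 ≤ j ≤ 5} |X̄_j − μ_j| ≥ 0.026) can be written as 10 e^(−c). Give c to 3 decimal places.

Union bound over the 5 events: P(max_{1 ≤ j ≤ 5} |X̄_j − μ_j| ≥ 0.026) ≤ 5·2·exp(−2nε²) = 10 exp(−2·3207·0.026²).
So c = 2·3207·0.026² = 4.3359.

4.336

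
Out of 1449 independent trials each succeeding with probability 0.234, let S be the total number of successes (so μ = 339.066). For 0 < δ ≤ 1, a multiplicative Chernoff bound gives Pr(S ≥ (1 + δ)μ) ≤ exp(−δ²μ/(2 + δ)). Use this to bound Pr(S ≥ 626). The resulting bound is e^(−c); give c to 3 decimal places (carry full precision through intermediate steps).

Write 626 = (1 + δ)μ, so δ = 626/339.066 − 1 = 0.8462482…
Then the exponent is δ²μ/(2 + δ) = (626 − μ)² / (μ·(2 + δ)) = 85.311388.

85.311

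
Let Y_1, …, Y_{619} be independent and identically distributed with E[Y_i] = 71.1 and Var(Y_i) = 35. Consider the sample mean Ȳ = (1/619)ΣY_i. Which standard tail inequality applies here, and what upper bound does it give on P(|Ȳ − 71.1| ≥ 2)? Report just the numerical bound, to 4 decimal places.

With mean and variance of each term known, Chebyshev's inequality bounds the deviation of the sum (or sample mean).
Var(Ȳ) = Var(Y_i)/n = 35/619 = 0.056543.
Chebyshev: P(|Ȳ − 71.1| ≥ 2) ≤ Var(Ȳ)/(2)² = 35/(619·2²) = 0.0141.

0.0141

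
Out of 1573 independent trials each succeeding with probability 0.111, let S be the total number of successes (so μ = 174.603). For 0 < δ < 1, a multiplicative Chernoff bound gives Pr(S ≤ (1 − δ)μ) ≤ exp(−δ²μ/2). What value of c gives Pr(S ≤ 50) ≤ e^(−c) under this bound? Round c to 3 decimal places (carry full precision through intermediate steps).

44.461

Write 50 = (1 − δ)μ, so δ = 1 − 50/174.603 = 0.7136361…
Then the exponent is δ²μ/2 = (μ − 50)²/(2μ) = 44.460598.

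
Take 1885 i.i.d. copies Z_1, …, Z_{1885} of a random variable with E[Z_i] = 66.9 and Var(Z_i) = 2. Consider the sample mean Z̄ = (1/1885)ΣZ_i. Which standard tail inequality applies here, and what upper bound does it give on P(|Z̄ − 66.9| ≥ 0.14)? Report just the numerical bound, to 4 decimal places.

With mean and variance of each term known, Chebyshev's inequality bounds the deviation of the sum (or sample mean).
Var(Z̄) = Var(Z_i)/n = 2/1885 = 0.001061.
Chebyshev: P(|Z̄ − 66.9| ≥ 0.14) ≤ Var(Z̄)/(0.14)² = 2/(1885·0.14²) = 0.0541.

0.0541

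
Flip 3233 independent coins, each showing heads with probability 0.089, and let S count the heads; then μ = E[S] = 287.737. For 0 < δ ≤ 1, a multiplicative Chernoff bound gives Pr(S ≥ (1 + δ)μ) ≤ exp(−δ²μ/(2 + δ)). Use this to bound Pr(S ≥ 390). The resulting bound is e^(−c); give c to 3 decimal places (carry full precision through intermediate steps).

Write 390 = (1 + δ)μ, so δ = 390/287.737 − 1 = 0.3554044…
Then the exponent is δ²μ/(2 + δ) = (390 − μ)² / (μ·(2 + δ)) = 15.430353.

15.430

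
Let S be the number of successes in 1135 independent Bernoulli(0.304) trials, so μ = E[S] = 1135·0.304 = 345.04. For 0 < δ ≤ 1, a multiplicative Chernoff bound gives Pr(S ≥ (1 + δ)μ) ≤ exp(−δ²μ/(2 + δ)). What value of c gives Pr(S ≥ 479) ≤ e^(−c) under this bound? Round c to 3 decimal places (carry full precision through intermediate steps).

21.777

Write 479 = (1 + δ)μ, so δ = 479/345.04 − 1 = 0.3882448…
Then the exponent is δ²μ/(2 + δ) = (479 − μ)² / (μ·(2 + δ)) = 21.777197.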